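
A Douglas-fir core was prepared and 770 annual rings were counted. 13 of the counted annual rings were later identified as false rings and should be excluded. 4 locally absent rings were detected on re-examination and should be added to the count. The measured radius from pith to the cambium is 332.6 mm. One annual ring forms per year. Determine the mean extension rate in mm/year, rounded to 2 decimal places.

Correcting the raw count gives 770 − 13 + 4 = 761 true annual rings.
Mean rate = 332.6 mm / 761 years ≈ 0.44 mm/year.

0.44 mm/year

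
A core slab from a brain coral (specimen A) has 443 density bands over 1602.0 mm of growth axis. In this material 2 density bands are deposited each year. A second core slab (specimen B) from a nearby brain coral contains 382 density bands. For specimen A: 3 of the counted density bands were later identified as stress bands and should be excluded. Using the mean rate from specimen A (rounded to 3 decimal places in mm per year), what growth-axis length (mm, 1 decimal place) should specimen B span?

Specimen A: after corrections the count is 443 − 3 = 440 density bands.
Specimen A: 440 density bands at 2 per year is 440 / 2 = 220 years.
A: Extension rate ≈ 1602.0 / 220 = 7.282 mm/year.
Specimen B: 382 density bands at 2 per year is 382 / 2 = 191 years. For B, 7.282 mm/year × 191 years = 1390.9 mm.

1390.9 mm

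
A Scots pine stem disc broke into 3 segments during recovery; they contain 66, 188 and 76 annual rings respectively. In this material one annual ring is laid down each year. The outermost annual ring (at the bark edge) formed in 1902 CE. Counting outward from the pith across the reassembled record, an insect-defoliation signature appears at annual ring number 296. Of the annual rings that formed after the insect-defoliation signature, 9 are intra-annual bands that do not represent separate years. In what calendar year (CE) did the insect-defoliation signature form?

1877 CE

Total annual rings = 66 + 188 + 76 = 330.
330 − 296 = 34 annual rings lie beyond the insect-defoliation signature toward the bark edge.
Removing the 9 false annual rings leaves 34 − 9 = 25 true annual rings beyond the insect-defoliation signature.
The annual ring at the bark edge is 1902 CE, so the insect-defoliation signature dates to 1902 − 25 = 1877 CE.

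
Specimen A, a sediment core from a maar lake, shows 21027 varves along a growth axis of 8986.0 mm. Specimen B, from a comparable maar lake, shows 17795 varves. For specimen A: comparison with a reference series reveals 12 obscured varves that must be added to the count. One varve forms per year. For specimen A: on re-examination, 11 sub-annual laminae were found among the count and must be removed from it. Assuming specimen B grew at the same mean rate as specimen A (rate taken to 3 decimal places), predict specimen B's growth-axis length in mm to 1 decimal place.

Specimen A: adjusted count: 21027 − 11 + 12 = 21028 varves.
A: 8986.0 mm over 21028 years gives 8986.0 / 21028 ≈ 0.427 mm per year.
B's length ≈ 0.427 × 17795 = 7598.5 mm.

7598.5 mm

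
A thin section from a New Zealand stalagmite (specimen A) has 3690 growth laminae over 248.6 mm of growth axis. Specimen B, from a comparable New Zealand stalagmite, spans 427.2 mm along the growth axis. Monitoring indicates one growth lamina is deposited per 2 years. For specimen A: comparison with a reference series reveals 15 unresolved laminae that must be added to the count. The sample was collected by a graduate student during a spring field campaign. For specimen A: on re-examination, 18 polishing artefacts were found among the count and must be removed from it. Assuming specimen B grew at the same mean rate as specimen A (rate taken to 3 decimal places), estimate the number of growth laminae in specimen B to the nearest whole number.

Specimen A: after corrections the count is 3690 − 18 + 15 = 3687 growth laminae.
Specimen A: multiplying by 2 years per growth lamina: 3687 × 2 = 7374 years.
A: Mean rate = 248.6 mm / 7374 years ≈ 0.034 mm/year.
Specimen B: 427.2 mm / 0.034 mm per year = 12564.71 years; at 2 years per growth lamina that is 12564.71 / 2 ≈ 6282 growth laminae.

6282 growth laminae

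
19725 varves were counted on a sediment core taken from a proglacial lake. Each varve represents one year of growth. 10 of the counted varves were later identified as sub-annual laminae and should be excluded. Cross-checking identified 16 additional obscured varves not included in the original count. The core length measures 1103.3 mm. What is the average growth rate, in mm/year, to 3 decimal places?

True varve count = 19725 − 10 + 16 = 19731.
Extension rate ≈ 1103.3 / 19731 = 0.056 mm/year.

0.056 mm/year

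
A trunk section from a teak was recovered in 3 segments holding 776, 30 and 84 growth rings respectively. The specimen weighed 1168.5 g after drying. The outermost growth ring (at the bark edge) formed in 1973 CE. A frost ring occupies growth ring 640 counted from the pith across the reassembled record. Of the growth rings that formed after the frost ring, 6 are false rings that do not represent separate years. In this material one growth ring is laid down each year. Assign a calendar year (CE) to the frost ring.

Total growth rings = 776 + 30 + 84 = 890.
890 − 640 = 250 growth rings lie beyond the frost ring toward the bark edge.
Removing the 6 false growth rings leaves 250 − 6 = 244 true growth rings beyond the frost ring.
1973 − 244 = 1729 CE.

1729 CE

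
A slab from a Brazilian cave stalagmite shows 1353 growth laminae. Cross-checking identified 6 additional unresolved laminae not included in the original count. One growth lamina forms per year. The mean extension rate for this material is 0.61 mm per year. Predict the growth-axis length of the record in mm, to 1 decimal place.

Correcting the raw count gives 1353 + 6 = 1359 true growth laminae.
Predicted length = 0.61 mm/year × 1359 years = 829.0 mm.

829.0 mm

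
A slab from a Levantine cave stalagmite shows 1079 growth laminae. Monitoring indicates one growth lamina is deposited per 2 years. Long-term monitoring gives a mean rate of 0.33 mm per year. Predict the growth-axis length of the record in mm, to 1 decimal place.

712.1 mm

At 2 years per growth lamina, 1079 × 2 = 2158 years.
2158 years at 0.33 mm/year gives 0.33 × 2158 = 712.1 mm.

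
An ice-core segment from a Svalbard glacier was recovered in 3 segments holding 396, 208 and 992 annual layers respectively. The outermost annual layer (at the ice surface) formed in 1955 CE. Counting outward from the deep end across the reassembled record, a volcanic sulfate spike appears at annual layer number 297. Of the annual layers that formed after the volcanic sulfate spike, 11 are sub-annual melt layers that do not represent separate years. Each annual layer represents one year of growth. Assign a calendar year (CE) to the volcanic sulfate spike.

Total annual layers = 396 + 208 + 992 = 1596.
Between annual layer 297 and the ice surface there are 1596 − 297 = 1299 annual layers.
Removing the 11 false annual layers leaves 1299 − 11 = 1288 true annual layers beyond the volcanic sulfate spike.
Counting back 1288 years from 1955 CE places the volcanic sulfate spike in 1955 − 1288 = 667 CE.

667 CE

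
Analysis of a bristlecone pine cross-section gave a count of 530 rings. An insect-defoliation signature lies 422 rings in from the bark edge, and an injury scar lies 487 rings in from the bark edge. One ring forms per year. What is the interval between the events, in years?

65 yr

Separation: 487 − 422 = 65 rings.
One ring per year makes the interval 65 years.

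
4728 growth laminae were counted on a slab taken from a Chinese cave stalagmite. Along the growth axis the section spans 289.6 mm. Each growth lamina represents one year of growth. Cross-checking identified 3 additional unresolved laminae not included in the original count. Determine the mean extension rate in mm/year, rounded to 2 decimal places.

Adjusted count: 4728 + 3 = 4731 growth laminae.
Mean rate = 289.6 mm / 4731 years ≈ 0.06 mm/year.

0.06 mm/year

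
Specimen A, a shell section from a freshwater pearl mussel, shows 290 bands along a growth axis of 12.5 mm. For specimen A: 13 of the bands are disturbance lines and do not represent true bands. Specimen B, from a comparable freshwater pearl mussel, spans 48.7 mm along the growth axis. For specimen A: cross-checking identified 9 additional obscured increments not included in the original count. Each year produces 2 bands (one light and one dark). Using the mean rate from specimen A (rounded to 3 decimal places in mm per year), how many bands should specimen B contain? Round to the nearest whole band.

Specimen A: after corrections the count is 290 − 13 + 9 = 286 bands.
Specimen A: with 2 bands per year, 286 / 2 = 143 years.
A: Mean rate = 12.5 mm / 143 years ≈ 0.087 mm/yr.
For B, 48.7 / 0.087 = 559.77 years; at 2 bands per year that is 559.77 × 2 ≈ 1120 bands.

1120 bands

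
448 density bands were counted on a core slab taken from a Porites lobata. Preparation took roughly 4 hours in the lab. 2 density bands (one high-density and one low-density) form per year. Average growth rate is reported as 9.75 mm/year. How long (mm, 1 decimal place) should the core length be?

2184.0 mm

With 2 density bands per year, 448 / 2 = 224 years.
Predicted length = 9.75 mm/year × 224 years = 2184.0 mm.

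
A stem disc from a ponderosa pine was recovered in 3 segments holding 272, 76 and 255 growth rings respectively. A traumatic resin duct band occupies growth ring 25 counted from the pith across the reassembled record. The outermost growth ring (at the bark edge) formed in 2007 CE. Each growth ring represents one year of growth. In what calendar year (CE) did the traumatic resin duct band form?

1429 CE

Total growth rings = 272 + 76 + 255 = 603.
The traumatic resin duct band sits at growth ring 25 from the pith, so 603 − 25 = 578 growth rings formed after it.
The growth ring at the bark edge is 2007 CE, so the traumatic resin duct band dates to 2007 − 578 = 1429 CE.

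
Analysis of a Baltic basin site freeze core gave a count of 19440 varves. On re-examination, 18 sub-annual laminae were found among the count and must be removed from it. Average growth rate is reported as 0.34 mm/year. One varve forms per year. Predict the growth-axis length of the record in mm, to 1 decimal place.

6603.5 mm

Adjusted count: 19440 − 18 = 19422 varves.
Length ≈ 0.34 × 19422 = 6603.5 mm.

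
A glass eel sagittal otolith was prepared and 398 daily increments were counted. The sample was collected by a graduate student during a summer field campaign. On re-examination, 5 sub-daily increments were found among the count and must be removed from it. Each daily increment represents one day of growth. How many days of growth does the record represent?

393 days

After corrections the count is 398 − 5 = 393 daily increments.
With a one-to-one daily increment periodicity this is 393 days.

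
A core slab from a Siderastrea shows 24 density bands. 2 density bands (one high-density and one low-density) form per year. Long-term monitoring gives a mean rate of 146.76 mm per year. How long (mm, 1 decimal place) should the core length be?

1761.1 mm

Dividing by 2 density bands per year: 24 / 2 = 12 years.
Length ≈ 146.76 × 12 = 1761.1 mm.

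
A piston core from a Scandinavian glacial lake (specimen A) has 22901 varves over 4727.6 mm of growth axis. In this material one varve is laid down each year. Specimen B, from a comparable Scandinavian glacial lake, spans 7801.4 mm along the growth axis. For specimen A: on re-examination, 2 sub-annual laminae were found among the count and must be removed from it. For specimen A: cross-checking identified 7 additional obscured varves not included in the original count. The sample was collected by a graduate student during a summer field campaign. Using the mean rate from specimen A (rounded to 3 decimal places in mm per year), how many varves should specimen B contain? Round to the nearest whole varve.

Specimen A: correcting the raw count gives 22901 − 2 + 7 = 22906 true varves.
A: 4727.6 mm over 22906 years gives 4727.6 / 22906 ≈ 0.206 mm/year.
For B, 7801.4 / 0.206 = 37870.87 years ≈ 37871 varves.

37871 varves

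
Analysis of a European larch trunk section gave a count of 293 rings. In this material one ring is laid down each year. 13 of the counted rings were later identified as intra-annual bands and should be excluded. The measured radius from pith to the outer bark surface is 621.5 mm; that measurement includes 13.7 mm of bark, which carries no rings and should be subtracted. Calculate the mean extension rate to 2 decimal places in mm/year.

After corrections the count is 293 − 13 = 280 rings.
Removing the 13.7 mm offcut leaves 621.5 − 13.7 = 607.8 mm.
Extension rate ≈ 607.8 / 280 = 2.17 mm/year.

2.17 mm/year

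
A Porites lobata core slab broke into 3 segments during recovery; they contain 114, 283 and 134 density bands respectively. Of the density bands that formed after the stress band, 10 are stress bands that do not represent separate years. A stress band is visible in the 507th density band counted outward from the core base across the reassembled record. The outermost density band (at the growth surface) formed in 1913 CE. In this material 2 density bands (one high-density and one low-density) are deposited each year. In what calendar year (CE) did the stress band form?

1906 CE

Total density bands = 114 + 283 + 134 = 531.
Between density band 507 and the growth surface there are 531 − 507 = 24 density bands.
24 − 10 false = 14 true density bands after the stress band.
With 2 density bands per year, 14 / 2 = 7 years.
1913 − 7 = 1906 CE.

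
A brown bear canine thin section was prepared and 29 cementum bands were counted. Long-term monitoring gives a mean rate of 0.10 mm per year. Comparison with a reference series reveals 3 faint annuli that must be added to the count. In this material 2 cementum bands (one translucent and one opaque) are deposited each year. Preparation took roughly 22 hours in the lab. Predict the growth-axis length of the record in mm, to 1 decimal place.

1.6 mm

True cementum band count = 29 + 3 = 32.
With 2 cementum bands per year, 32 / 2 = 16 years.
16 years at 0.10 mm/year gives 0.10 × 16 = 1.6 mm.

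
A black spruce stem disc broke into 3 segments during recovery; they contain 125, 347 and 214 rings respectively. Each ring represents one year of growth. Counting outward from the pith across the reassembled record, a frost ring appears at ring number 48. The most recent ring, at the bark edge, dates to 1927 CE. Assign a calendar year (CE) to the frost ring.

Total rings = 125 + 347 + 214 = 686.
The frost ring sits at ring 48 from the pith, so 686 − 48 = 638 rings formed after it.
1927 − 638 = 1289 CE.

1289 CE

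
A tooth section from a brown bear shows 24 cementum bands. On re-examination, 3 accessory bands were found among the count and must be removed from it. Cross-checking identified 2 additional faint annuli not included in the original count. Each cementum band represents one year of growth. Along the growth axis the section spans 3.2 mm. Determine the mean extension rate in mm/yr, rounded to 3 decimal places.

0.139 mm/yr

True cementum band count = 24 − 3 + 2 = 23.
Extension rate ≈ 3.2 / 23 = 0.139 mm/yr.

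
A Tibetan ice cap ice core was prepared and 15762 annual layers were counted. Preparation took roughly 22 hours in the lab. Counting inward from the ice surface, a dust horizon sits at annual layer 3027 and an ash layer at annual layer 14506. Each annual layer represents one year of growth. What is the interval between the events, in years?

11479 yr

14506 − 3027 = 11479 annual layers lie between the two events.
At one annual layer per year, 11479 years elapsed between them.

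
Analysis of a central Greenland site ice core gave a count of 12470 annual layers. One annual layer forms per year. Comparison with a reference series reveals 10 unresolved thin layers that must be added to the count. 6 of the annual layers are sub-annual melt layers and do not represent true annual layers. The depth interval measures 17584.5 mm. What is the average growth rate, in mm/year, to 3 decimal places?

Adjusted count: 12470 − 6 + 10 = 12474 annual layers.
17584.5 mm over 12474 years gives 17584.5 / 12474 ≈ 1.410 mm/year.

1.410 mm/year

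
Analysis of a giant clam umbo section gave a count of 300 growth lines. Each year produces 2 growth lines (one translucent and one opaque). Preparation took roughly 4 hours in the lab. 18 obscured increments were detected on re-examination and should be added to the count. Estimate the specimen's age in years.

159 yr

True growth line count = 300 + 18 = 318.
318 growth lines at 2 per year is 318 / 2 = 159 years.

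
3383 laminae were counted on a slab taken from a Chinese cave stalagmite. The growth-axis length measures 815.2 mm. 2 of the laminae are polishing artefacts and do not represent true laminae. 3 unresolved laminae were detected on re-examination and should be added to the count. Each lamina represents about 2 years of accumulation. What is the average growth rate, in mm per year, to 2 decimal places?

0.12 mm per year

True lamina count = 3383 − 2 + 3 = 3384.
Multiplying by 2 years per lamina: 3384 × 2 = 6768 years.
Mean rate = 815.2 mm / 6768 years ≈ 0.12 mm per year.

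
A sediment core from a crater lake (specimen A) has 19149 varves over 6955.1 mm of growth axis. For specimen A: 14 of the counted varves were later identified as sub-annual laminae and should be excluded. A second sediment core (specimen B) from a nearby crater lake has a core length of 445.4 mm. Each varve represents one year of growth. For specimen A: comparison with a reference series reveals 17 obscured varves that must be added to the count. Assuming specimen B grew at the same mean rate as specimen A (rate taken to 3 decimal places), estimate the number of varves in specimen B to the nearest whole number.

1227 varves

Specimen A: after corrections the count is 19149 − 14 + 17 = 19152 varves.
A: 6955.1 mm over 19152 years gives 6955.1 / 19152 ≈ 0.363 mm/yr.
Specimen B: 445.4 mm / 0.363 mm per year = 1227.00 years ≈ 1227 varves.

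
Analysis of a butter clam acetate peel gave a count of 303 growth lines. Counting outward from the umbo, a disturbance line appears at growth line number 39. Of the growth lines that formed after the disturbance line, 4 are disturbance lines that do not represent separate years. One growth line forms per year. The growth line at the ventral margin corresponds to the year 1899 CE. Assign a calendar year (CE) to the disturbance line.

1639 CE

Between growth line 39 and the ventral margin there are 303 − 39 = 264 growth lines.
Excluding 4 false growth lines: 264 − 4 = 260.
Counting back 260 years from 1899 CE places the disturbance line in 1899 − 260 = 1639 CE.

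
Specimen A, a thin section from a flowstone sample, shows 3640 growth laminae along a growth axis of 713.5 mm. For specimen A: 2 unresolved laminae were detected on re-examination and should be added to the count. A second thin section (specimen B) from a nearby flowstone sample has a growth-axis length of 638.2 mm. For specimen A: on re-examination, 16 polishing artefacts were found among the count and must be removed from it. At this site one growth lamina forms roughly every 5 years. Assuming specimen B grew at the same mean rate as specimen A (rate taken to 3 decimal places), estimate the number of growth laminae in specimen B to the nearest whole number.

3273 growth laminae

Specimen A: true growth lamina count = 3640 − 16 + 2 = 3626.
Specimen A: multiplying by 5 years per growth lamina: 3626 × 5 = 18130 years.
A: 713.5 mm over 18130 years gives 713.5 / 18130 ≈ 0.039 mm/yr.
For B, 638.2 / 0.039 = 16364.10 years; at 5 years per growth lamina that is 16364.10 / 5 ≈ 3273 growth laminae.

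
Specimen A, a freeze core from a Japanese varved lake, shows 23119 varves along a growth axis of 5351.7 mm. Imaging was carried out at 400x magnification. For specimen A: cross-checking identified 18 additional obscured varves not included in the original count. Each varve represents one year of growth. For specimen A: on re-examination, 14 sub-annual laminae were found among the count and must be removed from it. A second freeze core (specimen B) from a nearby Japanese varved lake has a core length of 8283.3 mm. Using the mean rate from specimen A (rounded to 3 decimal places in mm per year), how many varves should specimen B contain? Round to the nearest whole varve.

Specimen A: correcting the raw count gives 23119 − 14 + 18 = 23123 true varves.
A: Mean rate = 5351.7 mm / 23123 years ≈ 0.231 mm/year.
For B, 8283.3 / 0.231 = 35858.44 years ≈ 35858 varves.

35858 varves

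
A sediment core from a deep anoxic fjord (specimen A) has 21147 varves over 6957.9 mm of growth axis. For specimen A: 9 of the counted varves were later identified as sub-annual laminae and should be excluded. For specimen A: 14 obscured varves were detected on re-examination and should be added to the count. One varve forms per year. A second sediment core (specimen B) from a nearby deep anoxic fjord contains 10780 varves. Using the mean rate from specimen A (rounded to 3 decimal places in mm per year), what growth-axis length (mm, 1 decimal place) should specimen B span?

Specimen A: correcting the raw count gives 21147 − 9 + 14 = 21152 true varves.
A: Mean rate = 6957.9 mm / 21152 years ≈ 0.329 mm per year.
For B, 0.329 mm/year × 10780 years = 3546.6 mm.

3546.6 mm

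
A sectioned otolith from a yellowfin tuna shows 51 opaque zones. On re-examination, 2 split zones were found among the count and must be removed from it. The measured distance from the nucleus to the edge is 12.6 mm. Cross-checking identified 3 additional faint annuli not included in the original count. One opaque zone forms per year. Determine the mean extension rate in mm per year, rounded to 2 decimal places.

Correcting the raw count gives 51 − 2 + 3 = 52 true opaque zones.
Extension rate ≈ 12.6 / 52 = 0.24 mm per year.

0.24 mm per year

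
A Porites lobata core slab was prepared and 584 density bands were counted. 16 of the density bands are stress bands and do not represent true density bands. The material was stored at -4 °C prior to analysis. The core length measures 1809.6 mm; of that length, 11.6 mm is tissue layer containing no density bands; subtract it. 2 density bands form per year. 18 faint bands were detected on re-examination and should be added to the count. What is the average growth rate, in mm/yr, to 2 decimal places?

Correcting the raw count gives 584 − 16 + 18 = 586 true density bands.
With 2 density bands per year, 586 / 2 = 293 years.
Removing the 11.6 mm offcut leaves 1809.6 − 11.6 = 1798.0 mm.
Mean rate = 1798.0 mm / 293 years ≈ 6.14 mm/yr.

6.14 mm/yr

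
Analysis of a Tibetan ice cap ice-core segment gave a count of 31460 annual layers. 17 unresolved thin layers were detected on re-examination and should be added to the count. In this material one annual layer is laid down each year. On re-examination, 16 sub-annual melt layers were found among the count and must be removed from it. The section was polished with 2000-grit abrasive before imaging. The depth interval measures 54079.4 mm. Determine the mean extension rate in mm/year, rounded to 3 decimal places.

1.719 mm/year

True annual layer count = 31460 − 16 + 17 = 31461.
Mean rate = 54079.4 mm / 31461 years ≈ 1.719 mm/year.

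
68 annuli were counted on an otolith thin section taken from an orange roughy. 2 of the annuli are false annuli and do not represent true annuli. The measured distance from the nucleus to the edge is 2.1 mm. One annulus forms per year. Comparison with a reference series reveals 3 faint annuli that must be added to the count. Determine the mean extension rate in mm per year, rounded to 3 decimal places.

Adjusted count: 68 − 2 + 3 = 69 annuli.
Extension rate ≈ 2.1 / 69 = 0.030 mm per year.

0.030 mm per year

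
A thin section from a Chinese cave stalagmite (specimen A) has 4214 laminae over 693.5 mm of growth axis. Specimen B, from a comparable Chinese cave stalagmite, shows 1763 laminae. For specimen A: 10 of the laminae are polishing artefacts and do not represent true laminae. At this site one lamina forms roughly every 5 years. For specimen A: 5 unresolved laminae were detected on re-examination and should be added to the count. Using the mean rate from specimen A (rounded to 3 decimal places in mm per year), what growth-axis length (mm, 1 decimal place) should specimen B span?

Specimen A: true lamina count = 4214 − 10 + 5 = 4209.
Specimen A: 4209 laminae at 5 years each span 4209 × 5 = 21045 years.
A: Mean rate = 693.5 mm / 21045 years ≈ 0.033 mm per year.
Specimen B: multiplying by 5 years per lamina: 1763 × 5 = 8815 years. Length of B = 0.033 × 8815 = 290.9 mm.

290.9 mm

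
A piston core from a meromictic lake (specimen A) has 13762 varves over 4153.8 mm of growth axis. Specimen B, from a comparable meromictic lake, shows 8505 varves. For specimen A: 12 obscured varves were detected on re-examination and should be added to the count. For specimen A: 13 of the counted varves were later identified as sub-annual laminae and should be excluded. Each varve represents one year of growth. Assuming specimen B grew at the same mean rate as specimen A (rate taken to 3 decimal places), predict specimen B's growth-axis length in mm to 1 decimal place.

Specimen A: adjusted count: 13762 − 13 + 12 = 13761 varves.
A: Mean rate = 4153.8 mm / 13761 years ≈ 0.302 mm/yr.
For B, 0.302 mm/year × 8505 years = 2568.5 mm.

2568.5 mm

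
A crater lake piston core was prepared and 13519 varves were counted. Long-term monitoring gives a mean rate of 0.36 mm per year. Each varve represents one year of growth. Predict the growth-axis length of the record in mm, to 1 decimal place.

The record spans 13519 years at 0.36 mm per year.
13519 years at 0.36 mm/year gives 0.36 × 13519 = 4866.8 mm.

4866.8 mm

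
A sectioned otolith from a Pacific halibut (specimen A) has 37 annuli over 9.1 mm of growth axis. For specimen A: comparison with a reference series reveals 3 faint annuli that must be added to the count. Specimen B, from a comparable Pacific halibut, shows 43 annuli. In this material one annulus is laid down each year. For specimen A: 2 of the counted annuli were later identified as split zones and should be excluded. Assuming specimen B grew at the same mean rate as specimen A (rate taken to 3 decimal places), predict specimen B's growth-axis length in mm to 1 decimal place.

10.3 mm

Specimen A: after corrections the count is 37 − 2 + 3 = 38 annuli.
A: Extension rate ≈ 9.1 / 38 = 0.239 mm/yr.
For B, 0.239 mm/year × 43 years = 10.3 mm.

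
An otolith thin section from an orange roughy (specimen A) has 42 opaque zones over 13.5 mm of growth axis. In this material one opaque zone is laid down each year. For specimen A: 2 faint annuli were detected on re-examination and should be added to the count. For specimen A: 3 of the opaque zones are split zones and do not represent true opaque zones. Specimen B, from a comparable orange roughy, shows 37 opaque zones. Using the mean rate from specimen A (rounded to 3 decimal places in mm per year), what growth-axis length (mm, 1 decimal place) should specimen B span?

Specimen A: true opaque zone count = 42 − 3 + 2 = 41.
A: Mean rate = 13.5 mm / 41 years ≈ 0.329 mm/yr.
For B, 0.329 mm/year × 37 years = 12.2 mm.

12.2 mm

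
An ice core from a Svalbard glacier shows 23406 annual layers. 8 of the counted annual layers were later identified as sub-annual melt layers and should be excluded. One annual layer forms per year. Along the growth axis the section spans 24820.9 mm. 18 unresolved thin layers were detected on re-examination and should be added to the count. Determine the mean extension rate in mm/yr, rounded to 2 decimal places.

True annual layer count = 23406 − 8 + 18 = 23416.
Extension rate ≈ 24820.9 / 23416 = 1.06 mm/yr.

1.06 mm/yr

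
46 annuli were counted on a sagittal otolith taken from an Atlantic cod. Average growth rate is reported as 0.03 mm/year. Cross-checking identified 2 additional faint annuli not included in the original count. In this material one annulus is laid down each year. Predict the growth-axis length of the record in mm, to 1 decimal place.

1.4 mm

After corrections the count is 46 + 2 = 48 annuli.
Predicted length = 0.03 mm/year × 48 years = 1.4 mm.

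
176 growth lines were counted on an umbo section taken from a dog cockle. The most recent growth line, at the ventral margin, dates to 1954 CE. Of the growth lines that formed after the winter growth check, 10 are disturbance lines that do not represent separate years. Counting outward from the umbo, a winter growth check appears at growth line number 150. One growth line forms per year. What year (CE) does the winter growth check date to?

1938 CE

Between growth line 150 and the ventral margin there are 176 − 150 = 26 growth lines.
Removing the 10 false growth lines leaves 26 − 10 = 16 true growth lines beyond the winter growth check.
Counting back 16 years from 1954 CE places the winter growth check in 1954 − 16 = 1938 CE.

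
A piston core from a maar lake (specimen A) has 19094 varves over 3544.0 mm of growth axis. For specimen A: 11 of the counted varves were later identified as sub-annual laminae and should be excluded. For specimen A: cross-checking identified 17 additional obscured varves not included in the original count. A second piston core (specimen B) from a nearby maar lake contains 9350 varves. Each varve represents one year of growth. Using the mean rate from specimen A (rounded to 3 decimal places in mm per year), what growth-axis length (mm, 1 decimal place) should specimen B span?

1739.1 mm

Specimen A: true varve count = 19094 − 11 + 17 = 19100.
A: Extension rate ≈ 3544.0 / 19100 = 0.186 mm/yr.
Length of B = 0.186 × 9350 = 1739.1 mm.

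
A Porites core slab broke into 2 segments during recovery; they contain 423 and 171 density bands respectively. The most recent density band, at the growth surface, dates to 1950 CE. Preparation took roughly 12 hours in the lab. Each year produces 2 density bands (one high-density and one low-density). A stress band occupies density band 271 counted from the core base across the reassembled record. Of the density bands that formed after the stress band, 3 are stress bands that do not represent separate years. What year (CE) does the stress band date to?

Total density bands = 423 + 171 = 594.
The stress band sits at density band 271 from the core base, so 594 − 271 = 323 density bands formed after it.
323 − 3 false = 320 true density bands after the stress band.
320 density bands at 2 per year is 320 / 2 = 160 years.
Counting back 160 years from 1950 CE places the stress band in 1950 − 160 = 1790 CE.

1790 CE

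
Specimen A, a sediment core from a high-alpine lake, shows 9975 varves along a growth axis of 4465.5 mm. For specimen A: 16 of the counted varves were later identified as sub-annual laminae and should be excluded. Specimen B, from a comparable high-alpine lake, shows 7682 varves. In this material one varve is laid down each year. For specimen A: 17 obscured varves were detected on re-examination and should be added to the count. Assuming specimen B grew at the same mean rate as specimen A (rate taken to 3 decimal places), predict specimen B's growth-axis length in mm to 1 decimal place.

3441.5 mm

Specimen A: correcting the raw count gives 9975 − 16 + 17 = 9976 true varves.
A: 4465.5 mm over 9976 years gives 4465.5 / 9976 ≈ 0.448 mm/year.
B's length ≈ 0.448 × 7682 = 3441.5 mm.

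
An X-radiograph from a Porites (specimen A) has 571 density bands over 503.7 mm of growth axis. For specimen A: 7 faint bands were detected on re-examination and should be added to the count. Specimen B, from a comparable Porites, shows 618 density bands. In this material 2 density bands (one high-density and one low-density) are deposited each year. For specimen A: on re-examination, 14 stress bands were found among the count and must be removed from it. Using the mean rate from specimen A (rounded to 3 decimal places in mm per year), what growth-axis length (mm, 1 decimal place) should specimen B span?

551.9 mm

Specimen A: adjusted count: 571 − 14 + 7 = 564 density bands.
Specimen A: 564 density bands at 2 per year is 564 / 2 = 282 years.
A: Extension rate ≈ 503.7 / 282 = 1.786 mm/year.
Specimen B: with 2 density bands per year, 618 / 2 = 309 years. For B, 1.786 mm/year × 309 years = 551.9 mm.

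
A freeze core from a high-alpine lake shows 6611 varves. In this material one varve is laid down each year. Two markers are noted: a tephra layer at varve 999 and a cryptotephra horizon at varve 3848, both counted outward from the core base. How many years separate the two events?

Separation: 3848 − 999 = 2849 varves.
One varve per year makes the interval 2849 years.

2849 years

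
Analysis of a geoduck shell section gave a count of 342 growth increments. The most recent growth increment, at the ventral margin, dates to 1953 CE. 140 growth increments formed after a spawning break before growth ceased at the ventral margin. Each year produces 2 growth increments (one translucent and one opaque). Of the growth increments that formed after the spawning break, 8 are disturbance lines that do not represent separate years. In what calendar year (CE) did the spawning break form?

140 growth increments post-date the spawning break.
Removing the 8 false growth increments leaves 140 − 8 = 132 true growth increments beyond the spawning break.
Dividing by 2 growth increments per year: 132 / 2 = 66 years.
1953 − 66 = 1887 CE.

1887 CE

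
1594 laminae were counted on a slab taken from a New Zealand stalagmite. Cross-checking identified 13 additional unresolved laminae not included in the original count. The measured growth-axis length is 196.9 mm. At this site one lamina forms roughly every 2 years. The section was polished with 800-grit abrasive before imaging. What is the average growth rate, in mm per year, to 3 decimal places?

Adjusted count: 1594 + 13 = 1607 laminae.
At 2 years per lamina, 1607 × 2 = 3214 years.
196.9 mm over 3214 years gives 196.9 / 3214 ≈ 0.061 mm per year.

0.061 mm per year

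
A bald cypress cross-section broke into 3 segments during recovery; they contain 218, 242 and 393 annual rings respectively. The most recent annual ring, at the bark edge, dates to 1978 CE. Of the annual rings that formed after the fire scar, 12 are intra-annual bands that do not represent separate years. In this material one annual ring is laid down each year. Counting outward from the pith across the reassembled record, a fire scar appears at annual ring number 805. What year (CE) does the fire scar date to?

Total annual rings = 218 + 242 + 393 = 853.
The fire scar sits at annual ring 805 from the pith, so 853 − 805 = 48 annual rings formed after it.
48 − 12 false = 36 true annual rings after the fire scar.
Counting back 36 years from 1978 CE places the fire scar in 1978 − 36 = 1942 CE.

1942 CE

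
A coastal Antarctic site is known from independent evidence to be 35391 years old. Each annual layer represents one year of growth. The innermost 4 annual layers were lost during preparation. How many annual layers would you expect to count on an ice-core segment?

35387 annual layers

Expected annual layers over 35391 years: 35391.
Less the 4 uncaptured annual layers: 35391 − 4 = 35387.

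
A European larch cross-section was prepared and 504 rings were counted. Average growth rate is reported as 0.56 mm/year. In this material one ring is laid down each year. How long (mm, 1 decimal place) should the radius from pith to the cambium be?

504 years of growth are recorded.
Length ≈ 0.56 × 504 = 282.2 mm.

282.2 mm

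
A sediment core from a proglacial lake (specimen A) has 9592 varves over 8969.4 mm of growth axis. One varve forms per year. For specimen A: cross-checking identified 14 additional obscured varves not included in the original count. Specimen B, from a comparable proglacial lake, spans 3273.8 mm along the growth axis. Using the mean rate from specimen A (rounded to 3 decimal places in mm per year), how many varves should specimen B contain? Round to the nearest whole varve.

3505 varves

Specimen A: after corrections the count is 9592 + 14 = 9606 varves.
A: Extension rate ≈ 8969.4 / 9606 = 0.934 mm/year.
For B, 3273.8 / 0.934 = 3505.14 years ≈ 3505 varves.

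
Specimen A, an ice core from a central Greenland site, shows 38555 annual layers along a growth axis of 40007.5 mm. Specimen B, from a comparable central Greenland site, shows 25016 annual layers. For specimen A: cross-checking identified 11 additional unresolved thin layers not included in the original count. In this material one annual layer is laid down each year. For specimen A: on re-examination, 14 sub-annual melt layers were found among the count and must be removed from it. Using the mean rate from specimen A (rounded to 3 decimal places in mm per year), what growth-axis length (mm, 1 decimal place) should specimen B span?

Specimen A: true annual layer count = 38555 − 14 + 11 = 38552.
A: 40007.5 mm over 38552 years gives 40007.5 / 38552 ≈ 1.038 mm per year.
For B, 1.038 mm/year × 25016 years = 25966.6 mm.

25966.6 mm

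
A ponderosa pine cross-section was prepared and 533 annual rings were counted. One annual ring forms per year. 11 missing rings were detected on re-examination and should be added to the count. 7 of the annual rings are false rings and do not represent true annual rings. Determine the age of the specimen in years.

537 years

After corrections the count is 533 − 7 + 11 = 537 annual rings.
One annual ring per year makes the duration 537 years.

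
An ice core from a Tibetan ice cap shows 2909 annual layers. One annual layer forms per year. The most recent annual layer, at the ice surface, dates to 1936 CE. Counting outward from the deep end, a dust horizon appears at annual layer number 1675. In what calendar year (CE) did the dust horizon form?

The dust horizon sits at annual layer 1675 from the deep end, so 2909 − 1675 = 1234 annual layers formed after it.
1936 − 1234 = 702 CE.

702 CE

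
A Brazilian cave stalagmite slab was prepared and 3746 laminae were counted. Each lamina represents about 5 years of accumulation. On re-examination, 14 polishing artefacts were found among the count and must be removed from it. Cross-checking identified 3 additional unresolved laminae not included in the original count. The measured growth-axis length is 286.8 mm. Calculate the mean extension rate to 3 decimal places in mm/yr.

Adjusted count: 3746 − 14 + 3 = 3735 laminae.
At 5 years per lamina, 3735 × 5 = 18675 years.
286.8 mm over 18675 years gives 286.8 / 18675 ≈ 0.015 mm/yr.

0.015 mm/yr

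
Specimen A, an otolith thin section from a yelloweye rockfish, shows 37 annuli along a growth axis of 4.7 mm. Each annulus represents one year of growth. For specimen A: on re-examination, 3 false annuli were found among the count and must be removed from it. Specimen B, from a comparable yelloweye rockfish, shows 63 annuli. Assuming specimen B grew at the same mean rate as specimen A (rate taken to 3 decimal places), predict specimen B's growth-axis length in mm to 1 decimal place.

8.7 mm

Specimen A: correcting the raw count gives 37 − 3 = 34 true annuli.
A: Extension rate ≈ 4.7 / 34 = 0.138 mm per year.
B's length ≈ 0.138 × 63 = 8.7 mm.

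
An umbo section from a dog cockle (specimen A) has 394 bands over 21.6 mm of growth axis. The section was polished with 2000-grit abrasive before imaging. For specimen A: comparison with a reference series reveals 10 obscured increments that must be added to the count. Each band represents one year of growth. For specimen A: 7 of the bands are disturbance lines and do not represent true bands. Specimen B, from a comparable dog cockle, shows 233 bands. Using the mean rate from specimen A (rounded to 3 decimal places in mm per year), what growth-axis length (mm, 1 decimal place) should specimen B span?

12.6 mm

Specimen A: correcting the raw count gives 394 − 7 + 10 = 397 true bands.
A: Mean rate = 21.6 mm / 397 years ≈ 0.054 mm/yr.
B's length ≈ 0.054 × 233 = 12.6 mm.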